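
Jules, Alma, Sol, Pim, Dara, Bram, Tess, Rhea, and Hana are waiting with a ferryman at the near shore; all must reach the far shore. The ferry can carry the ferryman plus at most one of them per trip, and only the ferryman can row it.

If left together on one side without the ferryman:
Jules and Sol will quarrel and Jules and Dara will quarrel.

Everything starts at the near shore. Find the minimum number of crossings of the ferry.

Counting alone: the ferryman can take at most 1 across per trip to the far shore, so moving all 9 needs at least 9 loaded trips out, with a return between consecutive ones — at least 17 crossings.
The safety rule pushes this higher. Following every safe sequence of crossings, the most of the 9 that can be at the far shore as the ferry arrives there on crossing 17 is 8 — never all 9.
So no plan with fewer than 19 crossings exists, and this one achieves 19:
1. Ferryman goes to the far shore with Jules.  [the near shore: Alma, Bram, Dara, Hana, Pim, Rhea, Sol, Tess | the far shore: Jules]
2. Ferryman goes back to the near shore alone.  [the near shore: Alma, Bram, Dara, Hana, Pim, Rhea, Sol, Tess | the far shore: Jules]
3. Ferryman goes to the far shore with Alma.  [the near shore: Bram, Dara, Hana, Pim, Rhea, Sol, Tess | the far shore: Alma, Jules]
4. Ferryman goes back to the near shore alone.  [the near shore: Bram, Dara, Hana, Pim, Rhea, Sol, Tess | the far shore: Alma, Jules]
5. Ferryman goes to the far shore with Sol.  [the near shore: Bram, Dara, Hana, Pim, Rhea, Tess | the far shore: Alma, Jules, Sol]
6. Ferryman goes back to the near shore with Jules.  [the near shore: Bram, Dara, Hana, Jules, Pim, Rhea, Tess | the far shore: Alma, Sol]
7. Ferryman goes to the far shore with Dara.  [the near shore: Bram, Hana, Jules, Pim, Rhea, Tess | the far shore: Alma, Dara, Sol]
8. Ferryman goes back to the near shore alone.  [the near shore: Bram, Hana, Jules, Pim, Rhea, Tess | the far shore: Alma, Dara, Sol]
9. Ferryman goes to the far shore with Pim.  [the near shore: Bram, Hana, Jules, Rhea, Tess | the far shore: Alma, Dara, Pim, Sol]
10. Ferryman goes back to the near shore alone.  [the near shore: Bram, Hana, Jules, Rhea, Tess | the far shore: Alma, Dara, Pim, Sol]
11. Ferryman goes to the far shore with Bram.  [the near shore: Hana, Jules, Rhea, Tess | the far shore: Alma, Bram, Dara, Pim, Sol]
12. Ferryman goes back to the near shore alone.  [the near shore: Hana, Jules, Rhea, Tess | the far shore: Alma, Bram, Dara, Pim, Sol]
13. Ferryman goes to the far shore with Tess.  [the near shore: Hana, Jules, Rhea | the far shore: Alma, Bram, Dara, Pim, Sol, Tess]
14. Ferryman goes back to the near shore alone.  [the near shore: Hana, Jules, Rhea | the far shore: Alma, Bram, Dara, Pim, Sol, Tess]
15. Ferryman goes to the far shore with Rhea.  [the near shore: Hana, Jules | the far shore: Alma, Bram, Dara, Pim, Rhea, Sol, Tess]
16. Ferryman goes back to the near shore alone.  [the near shore: Hana, Jules | the far shore: Alma, Bram, Dara, Pim, Rhea, Sol, Tess]
17. Ferryman goes to the far shore with Hana.  [the near shore: Jules | the far shore: Alma, Bram, Dara, Hana, Pim, Rhea, Sol, Tess]
18. Ferryman goes back to the near shore alone.  [the near shore: Jules | the far shore: Alma, Bram, Dara, Hana, Pim, Rhea, Sol, Tess]
19. Ferryman goes to the far shore with Jules.  [the near shore: — | the far shore: Alma, Bram, Dara, Hana, Jules, Pim, Rhea, Sol, Tess]

19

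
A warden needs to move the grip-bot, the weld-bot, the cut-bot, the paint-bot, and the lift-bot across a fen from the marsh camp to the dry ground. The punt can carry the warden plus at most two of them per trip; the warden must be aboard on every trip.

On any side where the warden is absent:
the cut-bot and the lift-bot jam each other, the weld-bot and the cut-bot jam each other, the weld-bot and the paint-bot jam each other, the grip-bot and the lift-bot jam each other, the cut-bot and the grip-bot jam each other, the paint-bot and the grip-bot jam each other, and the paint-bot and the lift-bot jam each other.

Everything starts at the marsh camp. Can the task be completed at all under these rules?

No

Whatever the first load, the items left behind include a forbidden pair without the warden. No opening move is safe, so no plan exists.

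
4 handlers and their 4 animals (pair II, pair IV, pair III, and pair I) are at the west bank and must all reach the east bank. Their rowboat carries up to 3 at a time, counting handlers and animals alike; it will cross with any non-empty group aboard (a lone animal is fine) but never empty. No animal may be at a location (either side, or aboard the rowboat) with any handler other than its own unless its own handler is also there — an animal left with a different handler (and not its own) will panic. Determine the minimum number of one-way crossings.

Counting alone: each trip to the east bank takes at most 3 across and each return brings at least 1 back, so after t trips out (and t−1 returns) at most 3t − (t−1) of the 8 are across; that first reaches 8 at t = 4, so at least 7 crossings are needed.
The safety rule pushes this higher. Following every safe sequence of crossings, the most of the 8 that can be at the east bank as the rowboat arrives there on crossing 7 is 7 — never all 8.
So no plan with fewer than 9 crossings exists, and this one achieves 9:
1. animal II and handler II cross → the east bank.
2. handler II crosses ← the west bank.
3. animal IV, handler II, and handler IV cross → the east bank.
4. animal II and handler II cross ← the west bank.
5. handler I, handler II, and handler III cross → the east bank.
6. animal IV crosses ← the west bank.
7. animal II and animal IV cross → the east bank.
8. animal II crosses ← the west bank.
9. animal I, animal II, and animal III cross → the east bank.

9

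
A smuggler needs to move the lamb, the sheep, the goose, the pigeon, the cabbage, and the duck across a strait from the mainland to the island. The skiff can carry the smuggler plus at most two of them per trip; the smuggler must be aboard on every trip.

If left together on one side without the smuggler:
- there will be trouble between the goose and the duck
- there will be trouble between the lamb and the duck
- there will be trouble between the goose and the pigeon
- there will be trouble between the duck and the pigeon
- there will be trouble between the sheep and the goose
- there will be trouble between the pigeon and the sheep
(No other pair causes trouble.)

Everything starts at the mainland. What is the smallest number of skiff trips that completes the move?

Whatever the first load, the items left behind include a forbidden pair without the smuggler. No opening move is safe, so no plan exists.

impossible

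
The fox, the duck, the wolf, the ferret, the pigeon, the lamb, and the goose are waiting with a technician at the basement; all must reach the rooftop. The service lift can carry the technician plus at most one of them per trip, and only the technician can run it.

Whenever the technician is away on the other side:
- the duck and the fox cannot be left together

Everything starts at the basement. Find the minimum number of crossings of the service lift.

Counting alone: the technician can take at most 1 across per trip to the rooftop, so moving all 7 needs at least 7 loaded trips out, with a return between consecutive ones — at least 13 crossings.
The plan below uses exactly 13 crossings, so it is optimal:
1. Technician goes to the rooftop with the fox.
2. Technician goes back to the basement alone.
3. Technician goes to the rooftop with the wolf.
4. Technician goes back to the basement alone.
5. Technician goes to the rooftop with the ferret.
6. Technician goes back to the basement alone.
7. Technician goes to the rooftop with the pigeon.
8. Technician goes back to the basement alone.
9. Technician goes to the rooftop with the lamb.
10. Technician goes back to the basement alone.
11. Technician goes to the rooftop with the goose.
12. Technician goes back to the basement alone.
13. Technician goes to the rooftop with the duck.

13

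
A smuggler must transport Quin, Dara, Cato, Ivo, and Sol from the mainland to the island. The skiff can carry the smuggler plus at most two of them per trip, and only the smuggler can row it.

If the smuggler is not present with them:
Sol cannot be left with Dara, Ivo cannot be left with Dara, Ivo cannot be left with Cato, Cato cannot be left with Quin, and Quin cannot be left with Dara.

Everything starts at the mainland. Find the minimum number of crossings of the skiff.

Counting alone: the smuggler can take at most 2 across per trip to the island, so moving all 5 needs at least 3 loaded trips out, with a return between consecutive ones — at least 5 crossings.
The safety rule pushes this higher. Following every safe sequence of crossings, the most of the 5 that can be at the island as the skiff arrives there on crossing 5 is 4 — never all 5.
So no plan with fewer than 7 crossings exists, and this one achieves 7:
1. Smuggler goes to the island with Cato and Dara.
2. Smuggler goes back to the mainland alone.
3. Smuggler goes to the island with Quin.
4. Smuggler goes back to the mainland with Cato and Dara.
5. Smuggler goes to the island with Ivo and Sol.
6. Smuggler goes back to the mainland alone.
7. Smuggler goes to the island with Cato and Dara.

7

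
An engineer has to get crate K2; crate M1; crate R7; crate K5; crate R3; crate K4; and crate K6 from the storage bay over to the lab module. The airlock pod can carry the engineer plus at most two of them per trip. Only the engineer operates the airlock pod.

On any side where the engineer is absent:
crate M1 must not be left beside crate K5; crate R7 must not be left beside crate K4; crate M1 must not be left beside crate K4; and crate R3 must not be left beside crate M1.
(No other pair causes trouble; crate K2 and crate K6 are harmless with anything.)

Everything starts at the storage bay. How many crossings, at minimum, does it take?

Counting alone: the engineer can take at most 2 across per trip to the lab module, so moving all 7 needs at least 4 loaded trips out, with a return between consecutive ones — at least 7 crossings.
The plan below uses exactly 7 crossings, so it is optimal:
1. Engineer goes to the lab module with crate M1 and crate R7.
2. Engineer goes back to the storage bay alone.
3. Engineer goes to the lab module with crate K2 and crate K6.
4. Engineer goes back to the storage bay alone.
5. Engineer goes to the lab module with crate K5 and crate R3.
6. Engineer goes back to the storage bay with crate M1.
7. Engineer goes to the lab module with crate K4 and crate M1.

7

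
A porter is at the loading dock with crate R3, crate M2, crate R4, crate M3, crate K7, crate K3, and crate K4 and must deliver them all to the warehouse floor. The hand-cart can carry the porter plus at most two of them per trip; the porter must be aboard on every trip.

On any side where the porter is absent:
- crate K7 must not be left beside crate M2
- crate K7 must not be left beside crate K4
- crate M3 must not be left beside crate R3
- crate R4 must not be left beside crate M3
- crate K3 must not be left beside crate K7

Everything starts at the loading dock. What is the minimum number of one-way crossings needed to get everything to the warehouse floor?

9

Counting alone: the porter can take at most 2 across per trip to the warehouse floor, so moving all 7 needs at least 4 loaded trips out, with a return between consecutive ones — at least 7 crossings.
The safety rule pushes this higher. Following every safe sequence of crossings, the most of the 7 that can be at the warehouse floor as the hand-cart arrives there on crossing 7 is 6 — never all 7.
So no plan with fewer than 9 crossings exists, and this one achieves 9:
1. Porter goes to the warehouse floor with crate K7 and crate M3.
2. Porter goes back to the loading dock alone.
3. Porter goes to the warehouse floor with crate R3.
4. Porter goes back to the loading dock with crate M3.
5. Porter goes to the warehouse floor with crate M2 and crate R4.
6. Porter goes back to the loading dock with crate K7.
7. Porter goes to the warehouse floor with crate K3 and crate K4.
8. Porter goes back to the loading dock alone.
9. Porter goes to the warehouse floor with crate K7 and crate M3.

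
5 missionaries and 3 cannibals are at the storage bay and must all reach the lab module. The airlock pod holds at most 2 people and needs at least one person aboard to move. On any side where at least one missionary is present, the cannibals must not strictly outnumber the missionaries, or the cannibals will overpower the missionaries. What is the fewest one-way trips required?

13

Counting alone: each trip to the lab module takes at most 2 across and each return brings at least 1 back, so after t trips out (and t−1 returns) at most 2t − (t−1) of the 8 are across; that first reaches 8 at t = 7, so at least 13 crossings are needed.
The plan below uses exactly 13 crossings, so it is optimal:
1. 2 cannibals → the lab module.  (the storage bay: 5M 1C; the lab module: 0M 2C)
2. 1 cannibal ← the storage bay.  (the storage bay: 5M 2C; the lab module: 0M 1C)
3. 2 cannibals → the lab module.  (the storage bay: 5M 0C; the lab module: 0M 3C)
4. 1 cannibal ← the storage bay.  (the storage bay: 5M 1C; the lab module: 0M 2C)
5. 2 missionaries → the lab module.  (the storage bay: 3M 1C; the lab module: 2M 2C)
6. 1 cannibal ← the storage bay.  (the storage bay: 3M 2C; the lab module: 2M 1C)
7. 1 missionary and 1 cannibal → the lab module.  (the storage bay: 2M 1C; the lab module: 3M 2C)
8. 1 cannibal ← the storage bay.  (the storage bay: 2M 2C; the lab module: 3M 1C)
9. 2 cannibals → the lab module.  (the storage bay: 2M 0C; the lab module: 3M 3C)
10. 1 cannibal ← the storage bay.  (the storage bay: 2M 1C; the lab module: 3M 2C)
11. 1 missionary and 1 cannibal → the lab module.  (the storage bay: 1M 0C; the lab module: 4M 3C)
12. 1 cannibal ← the storage bay.  (the storage bay: 1M 1C; the lab module: 4M 2C)
13. 1 missionary and 1 cannibal → the lab module.  (the storage bay: 0M 0C; the lab module: 5M 3C)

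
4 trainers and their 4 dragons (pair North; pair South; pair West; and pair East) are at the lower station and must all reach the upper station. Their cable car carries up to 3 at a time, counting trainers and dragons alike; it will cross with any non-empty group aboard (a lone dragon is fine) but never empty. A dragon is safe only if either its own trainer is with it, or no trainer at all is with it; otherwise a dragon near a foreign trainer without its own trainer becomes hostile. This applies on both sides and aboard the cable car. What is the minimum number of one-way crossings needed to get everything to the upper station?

9

Counting alone: each trip to the upper station takes at most 3 across and each return brings at least 1 back, so after t trips out (and t−1 returns) at most 3t − (t−1) of the 8 are across; that first reaches 8 at t = 4, so at least 7 crossings are needed.
The safety rule pushes this higher. Following every safe sequence of crossings, the most of the 8 that can be at the upper station as the cable car arrives there on crossing 7 is 7 — never all 8.
So no plan with fewer than 9 crossings exists, and this one achieves 9:
1. dragon North and trainer North cross → the upper station.
2. trainer North crosses ← the lower station.
3. dragon South, trainer North, and trainer South cross → the upper station.
4. dragon North and trainer North cross ← the lower station.
5. trainer East, trainer North, and trainer West cross → the upper station.
6. dragon South crosses ← the lower station.
7. dragon North and dragon South cross → the upper station.
8. dragon North crosses ← the lower station.
9. dragon East, dragon North, and dragon West cross → the upper station.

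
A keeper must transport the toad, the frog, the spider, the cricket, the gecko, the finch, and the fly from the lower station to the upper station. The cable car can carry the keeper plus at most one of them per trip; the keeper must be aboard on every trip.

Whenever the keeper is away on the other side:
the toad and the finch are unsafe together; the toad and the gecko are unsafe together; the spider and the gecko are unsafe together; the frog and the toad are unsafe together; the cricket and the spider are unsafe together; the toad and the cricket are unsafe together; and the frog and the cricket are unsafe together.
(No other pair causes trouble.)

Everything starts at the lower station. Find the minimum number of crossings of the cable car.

impossible

Whatever the first load, the items left behind include a forbidden pair without the keeper. No opening move is safe, so no plan exists.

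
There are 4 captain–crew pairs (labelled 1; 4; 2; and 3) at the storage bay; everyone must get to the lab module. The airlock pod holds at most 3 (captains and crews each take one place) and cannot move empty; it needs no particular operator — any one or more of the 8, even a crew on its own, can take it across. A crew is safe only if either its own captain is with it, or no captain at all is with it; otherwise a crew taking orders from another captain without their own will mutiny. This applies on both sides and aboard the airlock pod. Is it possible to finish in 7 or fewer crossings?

No

Counting alone: each trip to the lab module takes at most 3 across and each return brings at least 1 back, so after t trips out (and t−1 returns) at most 3t − (t−1) of the 8 are across; that first reaches 8 at t = 4, so at least 7 crossings are needed.
The safety rule pushes this higher. Following every safe sequence of crossings, the most of the 8 that can be at the lab module as the airlock pod arrives there on crossing 7 is 7 — never all 8.
So the move cannot be finished within 7 crossings. (The shortest complete plan takes 9:)
1. captain 1 and crew 1 cross → the lab module.
2. captain 1 crosses ← the storage bay.
3. captain 1, captain 4, and crew 4 cross → the lab module.
4. captain 1 and crew 1 cross ← the storage bay.
5. captain 1, captain 2, and captain 3 cross → the lab module.
6. crew 4 crosses ← the storage bay.
7. crew 1 and crew 4 cross → the lab module.
8. crew 1 crosses ← the storage bay.
9. crew 1, crew 2, and crew 3 cross → the lab module.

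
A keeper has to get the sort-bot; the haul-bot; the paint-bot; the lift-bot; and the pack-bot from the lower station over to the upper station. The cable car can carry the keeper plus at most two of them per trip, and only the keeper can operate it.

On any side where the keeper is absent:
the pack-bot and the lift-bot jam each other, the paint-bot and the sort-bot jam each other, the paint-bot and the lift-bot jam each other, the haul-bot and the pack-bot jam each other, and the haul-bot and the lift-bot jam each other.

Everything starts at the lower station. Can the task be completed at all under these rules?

No

Whatever the first load, the items left behind include a forbidden pair without the keeper. No opening move is safe, so no plan exists.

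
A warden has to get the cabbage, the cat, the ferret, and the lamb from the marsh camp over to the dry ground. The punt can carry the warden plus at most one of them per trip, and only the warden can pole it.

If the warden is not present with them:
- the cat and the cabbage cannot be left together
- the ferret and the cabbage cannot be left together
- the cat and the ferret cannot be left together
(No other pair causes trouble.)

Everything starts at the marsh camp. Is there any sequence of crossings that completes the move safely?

No

Whatever the first load, the items left behind include a forbidden pair without the warden. No opening move is safe, so no plan exists.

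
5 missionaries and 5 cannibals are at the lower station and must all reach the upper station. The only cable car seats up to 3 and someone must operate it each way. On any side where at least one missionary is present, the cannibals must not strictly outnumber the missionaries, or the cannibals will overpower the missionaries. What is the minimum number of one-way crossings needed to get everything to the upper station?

11

Counting alone: each trip to the upper station takes at most 3 across and each return brings at least 1 back, so after t trips out (and t−1 returns) at most 3t − (t−1) of the 10 are across; that first reaches 10 at t = 5, so at least 9 crossings are needed.
The safety rule pushes this higher. Following every safe sequence of crossings, the most of the 10 that can be at the upper station as the cable car arrives there on crossing 9 is 9 — never all 10.
So no plan with fewer than 11 crossings exists, and this one achieves 11:
1. 2 cannibals → the upper station.  (the lower station: 5M 3C; the upper station: 0M 2C)
2. 1 cannibal ← the lower station.  (the lower station: 5M 4C; the upper station: 0M 1C)
3. 3 cannibals → the upper station.  (the lower station: 5M 1C; the upper station: 0M 4C)
4. 1 cannibal ← the lower station.  (the lower station: 5M 2C; the upper station: 0M 3C)
5. 3 missionaries → the upper station.  (the lower station: 2M 2C; the upper station: 3M 3C)
6. 1 missionary and 1 cannibal ← the lower station.  (the lower station: 3M 3C; the upper station: 2M 2C)
7. 3 missionaries → the upper station.  (the lower station: 0M 3C; the upper station: 5M 2C)
8. 1 cannibal ← the lower station.  (the lower station: 0M 4C; the upper station: 5M 1C)
9. 2 cannibals → the upper station.  (the lower station: 0M 2C; the upper station: 5M 3C)
10. 1 cannibal ← the lower station.  (the lower station: 0M 3C; the upper station: 5M 2C)
11. 3 cannibals → the upper station.  (the lower station: 0M 0C; the upper station: 5M 5C)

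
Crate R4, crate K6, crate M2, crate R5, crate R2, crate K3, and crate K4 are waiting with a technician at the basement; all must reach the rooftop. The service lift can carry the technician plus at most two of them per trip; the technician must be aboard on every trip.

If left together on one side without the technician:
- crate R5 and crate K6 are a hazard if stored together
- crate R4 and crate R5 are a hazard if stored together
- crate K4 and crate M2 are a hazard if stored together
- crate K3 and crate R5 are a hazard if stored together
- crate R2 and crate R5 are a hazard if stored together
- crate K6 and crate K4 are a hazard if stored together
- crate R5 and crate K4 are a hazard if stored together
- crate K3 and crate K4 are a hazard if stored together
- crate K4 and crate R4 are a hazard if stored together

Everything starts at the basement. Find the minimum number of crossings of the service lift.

impossible

Following every safe sequence of crossings from the start, the most of the 7 that can be at the rooftop as the service lift arrives there on crossings 1, 3, 5 is 2, 3, 4 respectively; the best ever achieved is 4 of 7.
From crossing 7 on, no configuration arises that was not already reachable earlier: only 30 distinct safe configurations (who is on which side, and where the service lift is) can ever be reached, none of them has everyone across, and every continuation just revisits them. So no valid plan exists.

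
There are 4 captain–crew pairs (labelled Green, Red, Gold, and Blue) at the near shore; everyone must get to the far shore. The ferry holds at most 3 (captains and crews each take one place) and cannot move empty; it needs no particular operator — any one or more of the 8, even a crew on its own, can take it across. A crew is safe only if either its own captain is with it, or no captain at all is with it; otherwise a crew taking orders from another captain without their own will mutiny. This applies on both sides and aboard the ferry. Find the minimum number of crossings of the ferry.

Counting alone: each trip to the far shore takes at most 3 across and each return brings at least 1 back, so after t trips out (and t−1 returns) at most 3t − (t−1) of the 8 are across; that first reaches 8 at t = 4, so at least 7 crossings are needed.
The safety rule pushes this higher. Following every safe sequence of crossings, the most of the 8 that can be at the far shore as the ferry arrives there on crossing 7 is 7 — never all 8.
So no plan with fewer than 9 crossings exists, and this one achieves 9:
1. captain Green and crew Green cross → the far shore.
2. captain Green crosses ← the near shore.
3. captain Green, captain Red, and crew Red cross → the far shore.
4. captain Green and crew Green cross ← the near shore.
5. captain Blue, captain Gold, and captain Green cross → the far shore.
6. crew Red crosses ← the near shore.
7. crew Green and crew Red cross → the far shore.
8. crew Green crosses ← the near shore.
9. crew Blue, crew Gold, and crew Green cross → the far shore.

9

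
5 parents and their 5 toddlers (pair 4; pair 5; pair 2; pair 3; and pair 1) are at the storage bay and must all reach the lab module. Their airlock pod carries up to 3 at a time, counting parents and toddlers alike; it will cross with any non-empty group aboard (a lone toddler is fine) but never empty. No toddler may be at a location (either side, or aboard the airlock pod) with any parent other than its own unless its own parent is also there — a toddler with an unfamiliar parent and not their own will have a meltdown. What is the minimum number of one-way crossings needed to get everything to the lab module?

Counting alone: each trip to the lab module takes at most 3 across and each return brings at least 1 back, so after t trips out (and t−1 returns) at most 3t − (t−1) of the 10 are across; that first reaches 10 at t = 5, so at least 9 crossings are needed.
The safety rule pushes this higher. Following every safe sequence of crossings, the most of the 10 that can be at the lab module as the airlock pod arrives there on crossing 9 is 9 — never all 10.
So no plan with fewer than 11 crossings exists, and this one achieves 11:
1. parent 4 and toddler 4 cross → the lab module.
2. parent 4 crosses ← the storage bay.
3. toddler 2, toddler 3, and toddler 5 cross → the lab module.
4. toddler 4 crosses ← the storage bay.
5. parent 2, parent 3, and parent 5 cross → the lab module.
6. parent 5 and toddler 5 cross ← the storage bay.
7. parent 1, parent 4, and parent 5 cross → the lab module.
8. toddler 2 crosses ← the storage bay.
9. toddler 4 and toddler 5 cross → the lab module.
10. toddler 4 crosses ← the storage bay.
11. toddler 1, toddler 2, and toddler 4 cross → the lab module.

11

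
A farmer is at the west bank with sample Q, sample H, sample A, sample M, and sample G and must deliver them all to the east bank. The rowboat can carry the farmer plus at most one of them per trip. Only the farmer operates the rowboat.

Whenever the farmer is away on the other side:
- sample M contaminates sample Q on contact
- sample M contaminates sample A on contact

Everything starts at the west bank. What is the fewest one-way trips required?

Counting alone: the farmer can take at most 1 across per trip to the east bank, so moving all 5 needs at least 5 loaded trips out, with a return between consecutive ones — at least 9 crossings.
The safety rule pushes this higher. Following every safe sequence of crossings, the most of the 5 that can be at the east bank as the rowboat arrives there on crossing 9 is 4 — never all 5.
So no plan with fewer than 11 crossings exists, and this one achieves 11:
1. Farmer goes to the east bank with sample M.
2. Farmer goes back to the west bank alone.
3. Farmer goes to the east bank with sample Q.
4. Farmer goes back to the west bank with sample M.
5. Farmer goes to the east bank with sample A.
6. Farmer goes back to the west bank alone.
7. Farmer goes to the east bank with sample H.
8. Farmer goes back to the west bank alone.
9. Farmer goes to the east bank with sample G.
10. Farmer goes back to the west bank alone.
11. Farmer goes to the east bank with sample M.

11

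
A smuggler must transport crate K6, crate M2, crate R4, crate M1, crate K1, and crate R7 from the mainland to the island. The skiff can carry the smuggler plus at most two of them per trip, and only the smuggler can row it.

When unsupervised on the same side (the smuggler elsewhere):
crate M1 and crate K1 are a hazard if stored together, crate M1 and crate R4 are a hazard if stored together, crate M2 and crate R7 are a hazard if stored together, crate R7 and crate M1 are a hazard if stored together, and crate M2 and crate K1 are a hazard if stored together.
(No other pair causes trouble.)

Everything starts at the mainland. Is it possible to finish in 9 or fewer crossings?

Yes

Yes — this plan uses 7 crossings (≤ 9):
1. Smuggler goes to the island with crate M1 and crate M2.  [the mainland: crate K1, crate K6, crate R4, crate R7 | the island: crate M1, crate M2]
2. Smuggler goes back to the mainland alone.  [the mainland: crate K1, crate K6, crate R4, crate R7 | the island: crate M1, crate M2]
3. Smuggler goes to the island with crate K6 and crate R4.  [the mainland: crate K1, crate R7 | the island: crate K6, crate M1, crate M2, crate R4]
4. Smuggler goes back to the mainland with crate M1.  [the mainland: crate K1, crate M1, crate R7 | the island: crate K6, crate M2, crate R4]
5. Smuggler goes to the island with crate K1 and crate R7.  [the mainland: crate M1 | the island: crate K1, crate K6, crate M2, crate R4, crate R7]
6. Smuggler goes back to the mainland with crate M2.  [the mainland: crate M1, crate M2 | the island: crate K1, crate K6, crate R4, crate R7]
7. Smuggler goes to the island with crate M1 and crate M2.  [the mainland: — | the island: crate K1, crate K6, crate M1, crate M2, crate R4, crate R7]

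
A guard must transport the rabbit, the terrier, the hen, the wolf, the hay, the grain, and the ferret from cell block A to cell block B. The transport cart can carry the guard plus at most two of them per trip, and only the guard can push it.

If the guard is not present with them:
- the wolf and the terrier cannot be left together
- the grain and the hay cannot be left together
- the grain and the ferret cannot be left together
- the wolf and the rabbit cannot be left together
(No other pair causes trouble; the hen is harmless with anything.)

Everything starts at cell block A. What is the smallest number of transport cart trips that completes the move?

Counting alone: the guard can take at most 2 across per trip to cell block B, so moving all 7 needs at least 4 loaded trips out, with a return between consecutive ones — at least 7 crossings.
The safety rule pushes this higher. Following every safe sequence of crossings, the most of the 7 that can be at cell block B as the transport cart arrives there on crossing 7 is 6 — never all 7.
So no plan with fewer than 9 crossings exists, and this one achieves 9:
1. Guard goes to cell block B with the grain and the wolf.
2. Guard goes back to cell block A alone.
3. Guard goes to cell block B with the rabbit.
4. Guard goes back to cell block A with the wolf.
5. Guard goes to cell block B with the hen and the terrier.
6. Guard goes back to cell block A alone.
7. Guard goes to cell block B with the ferret and the hay.
8. Guard goes back to cell block A with the grain.
9. Guard goes to cell block B with the grain and the wolf.

9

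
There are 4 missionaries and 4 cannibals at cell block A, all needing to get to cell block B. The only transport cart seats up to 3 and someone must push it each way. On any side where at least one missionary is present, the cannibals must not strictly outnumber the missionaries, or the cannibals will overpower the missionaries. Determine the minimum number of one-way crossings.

9

Counting alone: each trip to cell block B takes at most 3 across and each return brings at least 1 back, so after t trips out (and t−1 returns) at most 3t − (t−1) of the 8 are across; that first reaches 8 at t = 4, so at least 7 crossings are needed.
The safety rule pushes this higher. Following every safe sequence of crossings, the most of the 8 that can be at cell block B as the transport cart arrives there on crossing 7 is 7 — never all 8.
So no plan with fewer than 9 crossings exists, and this one achieves 9:
1. 2 cannibals → cell block B.  (cell block A: 4M 2C; cell block B: 0M 2C)
2. 1 cannibal ← cell block A.  (cell block A: 4M 3C; cell block B: 0M 1C)
3. 3 cannibals → cell block B.  (cell block A: 4M 0C; cell block B: 0M 4C)
4. 1 cannibal ← cell block A.  (cell block A: 4M 1C; cell block B: 0M 3C)
5. 3 missionaries → cell block B.  (cell block A: 1M 1C; cell block B: 3M 3C)
6. 1 missionary and 1 cannibal ← cell block A.  (cell block A: 2M 2C; cell block B: 2M 2C)
7. 2 missionaries → cell block B.  (cell block A: 0M 2C; cell block B: 4M 2C)
8. 1 cannibal ← cell block A.  (cell block A: 0M 3C; cell block B: 4M 1C)
9. 3 cannibals → cell block B.  (cell block A: 0M 0C; cell block B: 4M 4C)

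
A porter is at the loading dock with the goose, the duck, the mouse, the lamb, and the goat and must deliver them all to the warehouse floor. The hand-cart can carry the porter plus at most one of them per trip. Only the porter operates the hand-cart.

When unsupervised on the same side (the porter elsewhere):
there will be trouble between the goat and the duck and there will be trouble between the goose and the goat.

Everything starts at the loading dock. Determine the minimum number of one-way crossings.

11

Counting alone: the porter can take at most 1 across per trip to the warehouse floor, so moving all 5 needs at least 5 loaded trips out, with a return between consecutive ones — at least 9 crossings.
The safety rule pushes this higher. Following every safe sequence of crossings, the most of the 5 that can be at the warehouse floor as the hand-cart arrives there on crossing 9 is 4 — never all 5.
So no plan with fewer than 11 crossings exists, and this one achieves 11:
1. Porter goes to the warehouse floor with the goat.
2. Porter goes back to the loading dock alone.
3. Porter goes to the warehouse floor with the goose.
4. Porter goes back to the loading dock with the goat.
5. Porter goes to the warehouse floor with the duck.
6. Porter goes back to the loading dock alone.
7. Porter goes to the warehouse floor with the mouse.
8. Porter goes back to the loading dock alone.
9. Porter goes to the warehouse floor with the lamb.
10. Porter goes back to the loading dock alone.
11. Porter goes to the warehouse floor with the goat.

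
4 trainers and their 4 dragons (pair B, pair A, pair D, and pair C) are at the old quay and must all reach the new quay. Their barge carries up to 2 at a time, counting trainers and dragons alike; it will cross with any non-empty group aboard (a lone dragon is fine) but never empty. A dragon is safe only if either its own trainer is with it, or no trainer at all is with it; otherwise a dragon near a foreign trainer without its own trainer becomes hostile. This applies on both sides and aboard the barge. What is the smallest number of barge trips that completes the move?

Following every safe sequence of crossings from the start, the most of the 8 that can be at the new quay as the barge arrives there on crossings 1, 3, 5 is 2, 3, 4 respectively; the best ever achieved is 4 of 8.
From crossing 7 on, no configuration arises that was not already reachable earlier: only 44 distinct safe configurations (who is on which side, and where the barge is) can ever be reached, none of them has everyone across, and every continuation just revisits them. So no valid plan exists.

impossible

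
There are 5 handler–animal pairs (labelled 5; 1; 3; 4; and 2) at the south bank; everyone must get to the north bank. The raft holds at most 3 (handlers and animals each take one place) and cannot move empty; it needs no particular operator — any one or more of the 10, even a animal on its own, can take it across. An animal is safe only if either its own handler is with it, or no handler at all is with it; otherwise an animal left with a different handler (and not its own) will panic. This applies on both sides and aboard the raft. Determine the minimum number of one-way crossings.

11

Counting alone: each trip to the north bank takes at most 3 across and each return brings at least 1 back, so after t trips out (and t−1 returns) at most 3t − (t−1) of the 10 are across; that first reaches 10 at t = 5, so at least 9 crossings are needed.
The safety rule pushes this higher. Following every safe sequence of crossings, the most of the 10 that can be at the north bank as the raft arrives there on crossing 9 is 9 — never all 10.
So no plan with fewer than 11 crossings exists, and this one achieves 11:
1. animal 5 and handler 5 cross → the north bank.
2. handler 5 crosses ← the south bank.
3. animal 1, animal 3, and animal 4 cross → the north bank.
4. animal 5 crosses ← the south bank.
5. handler 1, handler 3, and handler 4 cross → the north bank.
6. animal 1 and handler 1 cross ← the south bank.
7. handler 1, handler 2, and handler 5 cross → the north bank.
8. animal 3 crosses ← the south bank.
9. animal 1 and animal 5 cross → the north bank.
10. animal 5 crosses ← the south bank.
11. animal 2, animal 3, and animal 5 cross → the north bank.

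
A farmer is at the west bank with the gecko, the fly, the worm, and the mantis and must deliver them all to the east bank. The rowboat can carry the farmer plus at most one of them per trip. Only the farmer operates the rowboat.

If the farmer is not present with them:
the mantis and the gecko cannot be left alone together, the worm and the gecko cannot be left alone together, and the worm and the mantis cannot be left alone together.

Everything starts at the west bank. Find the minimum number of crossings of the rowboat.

Whatever the first load, the items left behind include a forbidden pair without the farmer. No opening move is safe, so no plan exists.

impossible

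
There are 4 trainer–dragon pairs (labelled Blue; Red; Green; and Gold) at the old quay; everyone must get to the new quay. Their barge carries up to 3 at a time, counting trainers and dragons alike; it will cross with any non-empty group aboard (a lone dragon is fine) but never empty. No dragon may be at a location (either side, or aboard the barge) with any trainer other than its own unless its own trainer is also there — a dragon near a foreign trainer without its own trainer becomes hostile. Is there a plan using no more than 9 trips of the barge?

Yes

Yes — this plan uses 9 crossings (≤ 9):
1. dragon Blue and trainer Blue cross → the new quay.
2. trainer Blue crosses ← the old quay.
3. dragon Red, trainer Blue, and trainer Red cross → the new quay.
4. dragon Blue and trainer Blue cross ← the old quay.
5. trainer Blue, trainer Gold, and trainer Green cross → the new quay.
6. dragon Red crosses ← the old quay.
7. dragon Blue and dragon Red cross → the new quay.
8. dragon Blue crosses ← the old quay.
9. dragon Blue, dragon Gold, and dragon Green cross → the new quay.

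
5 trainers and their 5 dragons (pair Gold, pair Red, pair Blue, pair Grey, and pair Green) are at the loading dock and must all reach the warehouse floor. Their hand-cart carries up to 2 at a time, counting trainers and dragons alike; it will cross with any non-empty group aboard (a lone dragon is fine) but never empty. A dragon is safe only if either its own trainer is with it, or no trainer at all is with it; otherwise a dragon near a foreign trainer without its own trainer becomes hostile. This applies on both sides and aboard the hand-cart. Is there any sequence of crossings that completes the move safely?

Following every safe sequence of crossings from the start, the most of the 10 that can be at the warehouse floor as the hand-cart arrives there on crossings 1, 3, 5, 7 is 2, 3, 4, 5 respectively; the best ever achieved is 5 of 10.
From crossing 9 on, no configuration arises that was not already reachable earlier: only 82 distinct safe configurations (who is on which side, and where the hand-cart is) can ever be reached, none of them has everyone across, and every continuation just revisits them. So no valid plan exists.

No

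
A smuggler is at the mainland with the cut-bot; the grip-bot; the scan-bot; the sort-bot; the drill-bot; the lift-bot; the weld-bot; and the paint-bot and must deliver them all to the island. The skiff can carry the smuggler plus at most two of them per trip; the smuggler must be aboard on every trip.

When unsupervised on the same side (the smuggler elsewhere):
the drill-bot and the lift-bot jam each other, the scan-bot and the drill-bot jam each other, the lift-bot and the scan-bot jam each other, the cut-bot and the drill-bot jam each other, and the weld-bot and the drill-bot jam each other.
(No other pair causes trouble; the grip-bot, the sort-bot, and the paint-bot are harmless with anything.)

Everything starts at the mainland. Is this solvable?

1. Smuggler goes to the island with the drill-bot and the scan-bot.  [the mainland: the cut-bot, the grip-bot, the lift-bot, the paint-bot, the sort-bot, the weld-bot | the island: the drill-bot, the scan-bot]
2. Smuggler goes back to the mainland with the scan-bot.  [the mainland: the cut-bot, the grip-bot, the lift-bot, the paint-bot, the scan-bot, the sort-bot, the weld-bot | the island: the drill-bot]
3. Smuggler goes to the island with the cut-bot and the scan-bot.  [the mainland: the grip-bot, the lift-bot, the paint-bot, the sort-bot, the weld-bot | the island: the cut-bot, the drill-bot, the scan-bot]
4. Smuggler goes back to the mainland with the drill-bot.  [the mainland: the drill-bot, the grip-bot, the lift-bot, the paint-bot, the sort-bot, the weld-bot | the island: the cut-bot, the scan-bot]
5. Smuggler goes to the island with the drill-bot and the grip-bot.  [the mainland: the lift-bot, the paint-bot, the sort-bot, the weld-bot | the island: the cut-bot, the drill-bot, the grip-bot, the scan-bot]
6. Smuggler goes back to the mainland with the drill-bot.  [the mainland: the drill-bot, the lift-bot, the paint-bot, the sort-bot, the weld-bot | the island: the cut-bot, the grip-bot, the scan-bot]
7. Smuggler goes to the island with the drill-bot and the sort-bot.  [the mainland: the lift-bot, the paint-bot, the weld-bot | the island: the cut-bot, the drill-bot, the grip-bot, the scan-bot, the sort-bot]
8. Smuggler goes back to the mainland with the drill-bot.  [the mainland: the drill-bot, the lift-bot, the paint-bot, the weld-bot | the island: the cut-bot, the grip-bot, the scan-bot, the sort-bot]
9. Smuggler goes to the island with the drill-bot and the weld-bot.  [the mainland: the lift-bot, the paint-bot | the island: the cut-bot, the drill-bot, the grip-bot, the scan-bot, the sort-bot, the weld-bot]
10. Smuggler goes back to the mainland with the drill-bot.  [the mainland: the drill-bot, the lift-bot, the paint-bot | the island: the cut-bot, the grip-bot, the scan-bot, the sort-bot, the weld-bot]
11. Smuggler goes to the island with the drill-bot and the paint-bot.  [the mainland: the lift-bot | the island: the cut-bot, the drill-bot, the grip-bot, the paint-bot, the scan-bot, the sort-bot, the weld-bot]
12. Smuggler goes back to the mainland with the drill-bot.  [the mainland: the drill-bot, the lift-bot | the island: the cut-bot, the grip-bot, the paint-bot, the scan-bot, the sort-bot, the weld-bot]
13. Smuggler goes to the island with the drill-bot and the lift-bot.  [the mainland: — | the island: the cut-bot, the drill-bot, the grip-bot, the lift-bot, the paint-bot, the scan-bot, the sort-bot, the weld-bot]

Yes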